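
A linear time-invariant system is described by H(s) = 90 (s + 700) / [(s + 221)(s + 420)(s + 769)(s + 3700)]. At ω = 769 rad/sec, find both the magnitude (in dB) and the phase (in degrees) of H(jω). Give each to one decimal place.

|j769 + 700| = √(769² + 700²) = 1040
|j769 + 221| = √(769² + 221²) = 800.1
|j769 + 420| = √(769² + 420²) = 876.2
|j769 + 769| = √(769² + 769²) = 1088
|j769 + 3700| = √(769² + 3700²) = 3779
|H(j769)| = 90 × 1040 / (800.1 × 876.2 × 1088 × 3779) = 3.2481e-08
20 log₁₀(3.2481e-08) = -149.77 dB
∠(j769 + 700) = arctan(769/700) = 47.69°
∠(j769 + 221) = arctan(769/221) = 73.97°
∠(j769 + 420) = arctan(769/420) = 61.36°
∠(j769 + 769) = arctan(769/769) = 45.00°
∠(j769 + 3700) = arctan(769/3700) = 11.74°
∠H(j769) = 47.69° − (73.97° + 61.36° + 45.00° + 11.74°) = -144.38°

|H| = -149.8 dB, ∠H = -144.4 deg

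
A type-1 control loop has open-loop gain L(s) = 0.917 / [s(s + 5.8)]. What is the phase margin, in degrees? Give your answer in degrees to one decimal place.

88.4°

Gain crossover: |L(jω)| = 1 at ω ≈ 0.158 rad/s.
∠L(j0.158) = −90° − arctan(0.158/5.8) ≈ -91.56°
PM = 180° + (-91.56°) = 88.44°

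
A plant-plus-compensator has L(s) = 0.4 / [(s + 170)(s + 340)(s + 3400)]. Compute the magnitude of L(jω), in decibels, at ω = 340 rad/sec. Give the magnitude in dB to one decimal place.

|j340 + 170| = √(340² + 170²) = 380.1
|j340 + 340| = √(340² + 340²) = 480.8
|j340 + 3400| = √(340² + 3400²) = 3417
|L(j340)| = 0.4 / (380.1 × 480.8 × 3417) = 6.4046e-10
20 log₁₀(6.4046e-10) = -183.87 dB

-183.9 dB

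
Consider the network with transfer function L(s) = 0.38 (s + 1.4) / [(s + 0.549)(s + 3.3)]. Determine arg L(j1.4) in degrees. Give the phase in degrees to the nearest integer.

-47°

∠(j1.4 + 1.4) = arctan(1.4/1.4) = 45.00°
∠(j1.4 + 0.549) = arctan(1.4/0.549) = 68.59°
∠(j1.4 + 3.3) = arctan(1.4/3.3) = 22.99°
∠L(j1.4) = 45.00° − (68.59° + 22.99°) = -46.58°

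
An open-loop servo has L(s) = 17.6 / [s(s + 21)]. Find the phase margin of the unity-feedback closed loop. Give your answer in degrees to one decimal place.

Gain crossover: |L(jω)| = 1 at ω ≈ 0.837 rad/s.
∠L(j0.837) = −90° − arctan(0.837/21) ≈ -92.28°
PM = 180° + (-92.28°) = 87.72°

87.7°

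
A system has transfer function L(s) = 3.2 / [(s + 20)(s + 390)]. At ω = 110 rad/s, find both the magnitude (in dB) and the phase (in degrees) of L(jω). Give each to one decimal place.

|L| = -83.0 dB, ∠L = -95.4°

|j110 + 20| = √(110² + 20²) = 111.8
|j110 + 390| = √(110² + 390²) = 405.2
|L(j110)| = 3.2 / (111.8 × 405.2) = 7.0633e-05
20 log₁₀(7.0633e-05) = -83.02 dB
∠(j110 + 20) = arctan(110/20) = 79.70°
∠(j110 + 390) = arctan(110/390) = 15.75°
∠L(j110) = − (79.70° + 15.75°) = -95.45°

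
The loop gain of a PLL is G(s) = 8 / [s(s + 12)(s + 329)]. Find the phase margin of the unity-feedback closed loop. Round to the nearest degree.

90 deg

Gain crossover: |G(jω)| = 1 at ω ≈ 0.00203 rad/sec.
∠G(j0.00203) = −90° − arctan(0.00203/12) − arctan(0.00203/329) ≈ -90.01°
PM = 180° + (-90.01°) = 89.99°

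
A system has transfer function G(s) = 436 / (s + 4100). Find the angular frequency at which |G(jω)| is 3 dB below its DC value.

4100 rad/s

For a single-pole low-pass, the −3 dB point is at the pole: ω = 4100 rad/s.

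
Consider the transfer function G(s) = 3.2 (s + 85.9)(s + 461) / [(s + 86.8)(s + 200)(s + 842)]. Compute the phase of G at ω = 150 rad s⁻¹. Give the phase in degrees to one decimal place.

∠(j150 + 85.9) = arctan(150/85.9) = 60.20°
∠(j150 + 461) = arctan(150/461) = 18.02°
∠(j150 + 86.8) = arctan(150/86.8) = 59.94°
∠(j150 + 200) = arctan(150/200) = 36.87°
∠(j150 + 842) = arctan(150/842) = 10.10°
∠G(j150) = 60.20° + 18.02° − (59.94° + 36.87° + 10.10°) = -28.69°

-28.7°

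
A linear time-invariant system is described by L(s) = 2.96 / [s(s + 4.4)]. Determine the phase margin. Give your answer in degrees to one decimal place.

81.4°

Gain crossover: |L(jω)| = 1 at ω ≈ 0.665 rad/sec.
∠L(j0.665) = −90° − arctan(0.665/4.4) ≈ -98.60°
PM = 180° + (-98.60°) = 81.40°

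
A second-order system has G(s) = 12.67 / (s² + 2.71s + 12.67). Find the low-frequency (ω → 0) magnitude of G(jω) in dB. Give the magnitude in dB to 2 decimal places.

0.00 dB

G(0) = 12.67 / 12.67 = 1
20 log₁₀(1) = 0.000 dB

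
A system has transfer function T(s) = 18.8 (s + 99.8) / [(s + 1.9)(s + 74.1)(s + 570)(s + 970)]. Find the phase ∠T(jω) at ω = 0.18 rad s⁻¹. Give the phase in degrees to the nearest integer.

∠(j0.18 + 99.8) = arctan(0.18/99.8) = 0.10°
∠(j0.18 + 1.9) = arctan(0.18/1.9) = 5.41°
∠(j0.18 + 74.1) = arctan(0.18/74.1) = 0.14°
∠(j0.18 + 570) = arctan(0.18/570) = 0.02°
∠(j0.18 + 970) = arctan(0.18/970) = 0.01°
∠T(j0.18) = 0.10° − (5.41° + 0.14° + 0.02° + 0.01°) = -5.48°

-5 deg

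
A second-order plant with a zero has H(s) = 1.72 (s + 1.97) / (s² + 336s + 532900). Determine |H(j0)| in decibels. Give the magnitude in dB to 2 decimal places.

H(0) = 1.72 × 1.97 / 532900 = 6.3584e-06
20 log₁₀(6.3584e-06) = -103.933 dB

-103.93 dB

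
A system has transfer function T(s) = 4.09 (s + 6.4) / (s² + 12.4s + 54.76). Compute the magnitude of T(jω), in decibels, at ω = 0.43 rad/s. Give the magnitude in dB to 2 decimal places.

-6.40 dB

|j0.43 + 6.4| = √(0.43² + 6.4²) = 6.414
|(j0.43)² + 12.4(j0.43) + 54.76| = |54.575 + j5.332| = 54.83
|T(j0.43)| = 4.09 × 6.414 / 54.83 = 0.47844
20 log₁₀(0.47844) = -6.404 dB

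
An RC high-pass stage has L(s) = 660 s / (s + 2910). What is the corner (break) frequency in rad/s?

2910 rad/s

The single real pole at s = −2910 gives a corner at ω = 2910 rad/s.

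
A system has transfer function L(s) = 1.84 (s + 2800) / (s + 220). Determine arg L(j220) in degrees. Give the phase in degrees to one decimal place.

∠(j220 + 2800) = arctan(220/2800) = 4.49°
∠(j220 + 220) = arctan(220/220) = 45.00°
∠L(j220) = 4.49° − 45.00° = -40.51°

-40.5°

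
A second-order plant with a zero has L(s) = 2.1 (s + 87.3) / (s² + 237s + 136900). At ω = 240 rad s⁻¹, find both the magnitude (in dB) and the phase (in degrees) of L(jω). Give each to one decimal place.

|L| = -45.2 dB, ∠L = 34.4°

|j240 + 87.3| = √(240² + 87.3²) = 255.4
|(j240)² + 237(j240) + 136900| = |79300 + j56880| = 9.759e+04
|L(j240)| = 2.1 × 255.4 / 9.759e+04 = 0.0054955
20 log₁₀(0.0054955) = -45.20 dB
∠(j240 + 87.3) = arctan(240/87.3) = 70.01°
∠[(j240)² + 237(j240) + 136900] = ∠[79300 + j56880] = 35.65°
∠L(j240) = 70.01° − 35.65° = 34.36°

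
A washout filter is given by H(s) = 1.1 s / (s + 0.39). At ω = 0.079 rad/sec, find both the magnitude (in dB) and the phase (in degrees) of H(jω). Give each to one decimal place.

|H| = -13.2 dB, ∠H = 78.5°

|j0.079| = 0.079
|j0.079 + 0.39| = √(0.079² + 0.39²) = 0.3979
|H(j0.079)| = 1.1 × 0.079 / 0.3979 = 0.21839
20 log₁₀(0.21839) = -13.22 dB
∠(j0.079) = 90.00°
∠(j0.079 + 0.39) = arctan(0.079/0.39) = 11.45°
∠H(j0.079) = 90.00° − 11.45° = 78.55°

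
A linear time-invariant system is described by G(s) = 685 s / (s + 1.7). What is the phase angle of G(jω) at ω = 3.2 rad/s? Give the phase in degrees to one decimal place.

28.0°

∠(j3.2) = 90.00°
∠(j3.2 + 1.7) = arctan(3.2/1.7) = 62.02°
∠G(j3.2) = 90.00° − 62.02° = 27.98°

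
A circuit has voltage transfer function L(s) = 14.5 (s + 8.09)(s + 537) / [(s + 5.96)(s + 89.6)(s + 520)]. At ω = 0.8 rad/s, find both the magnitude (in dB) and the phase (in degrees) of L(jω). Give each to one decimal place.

|j0.8 + 8.09| = √(0.8² + 8.09²) = 8.129
|j0.8 + 537| = √(0.8² + 537²) = 537
|j0.8 + 5.96| = √(0.8² + 5.96²) = 6.013
|j0.8 + 89.6| = √(0.8² + 89.6²) = 89.6
|j0.8 + 520| = √(0.8² + 520²) = 520
|L(j0.8)| = 14.5 × 8.129 × 537 / (6.013 × 89.6 × 520) = 0.22592
20 log₁₀(0.22592) = -12.92 dB
∠(j0.8 + 8.09) = arctan(0.8/8.09) = 5.65°
∠(j0.8 + 537) = arctan(0.8/537) = 0.09°
∠(j0.8 + 5.96) = arctan(0.8/5.96) = 7.65°
∠(j0.8 + 89.6) = arctan(0.8/89.6) = 0.51°
∠(j0.8 + 520) = arctan(0.8/520) = 0.09°
∠L(j0.8) = 5.65° + 0.09° − (7.65° + 0.51° + 0.09°) = -2.51°

|L| = -12.9 dB, ∠L = -2.5 deg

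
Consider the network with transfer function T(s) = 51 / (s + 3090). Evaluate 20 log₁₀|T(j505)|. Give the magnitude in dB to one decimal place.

-35.8 dB

|j505 + 3090| = √(505² + 3090²) = 3131
|T(j505)| = 51 / 3131 = 0.016289
20 log₁₀(0.016289) = -35.76 dB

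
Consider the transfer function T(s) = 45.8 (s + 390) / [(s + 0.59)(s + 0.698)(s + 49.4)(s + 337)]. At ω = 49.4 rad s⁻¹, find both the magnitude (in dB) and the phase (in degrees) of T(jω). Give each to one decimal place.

|j49.4 + 390| = √(49.4² + 390²) = 393.1
|j49.4 + 0.59| = √(49.4² + 0.59²) = 49.4
|j49.4 + 0.698| = √(49.4² + 0.698²) = 49.4
|j49.4 + 49.4| = √(49.4² + 49.4²) = 69.86
|j49.4 + 337| = √(49.4² + 337²) = 340.6
|T(j49.4)| = 45.8 × 393.1 / (49.4 × 49.4 × 69.86 × 340.6) = 0.00031001
20 log₁₀(0.00031001) = -70.17 dB
∠(j49.4 + 390) = arctan(49.4/390) = 7.22°
∠(j49.4 + 0.59) = arctan(49.4/0.59) = 89.32°
∠(j49.4 + 0.698) = arctan(49.4/0.698) = 89.19°
∠(j49.4 + 49.4) = arctan(49.4/49.4) = 45.00°
∠(j49.4 + 337) = arctan(49.4/337) = 8.34°
∠T(j49.4) = 7.22° − (89.32° + 89.19° + 45.00° + 8.34°) = -224.63°

|T| = -70.2 dB, ∠T = -224.6°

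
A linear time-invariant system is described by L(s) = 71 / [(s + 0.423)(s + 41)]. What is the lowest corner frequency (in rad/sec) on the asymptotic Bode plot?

Break frequencies occur at each pole and zero magnitude: 0.423 rad/sec, 41 rad/sec.
The lowest is 0.423 rad/sec.

0.423 rad/sec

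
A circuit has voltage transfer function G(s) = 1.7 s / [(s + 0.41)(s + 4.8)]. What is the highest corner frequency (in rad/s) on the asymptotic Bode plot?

Break frequencies occur at each pole and zero magnitude: 0.41 rad/s, 4.8 rad/s.
The highest is 4.8 rad/s.

4.8 rad/s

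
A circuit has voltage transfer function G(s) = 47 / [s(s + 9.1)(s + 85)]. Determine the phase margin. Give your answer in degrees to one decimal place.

Gain crossover: |G(jω)| = 1 at ω ≈ 0.0608 rad s⁻¹.
∠G(j0.0608) = −90° − arctan(0.0608/9.1) − arctan(0.0608/85) ≈ -90.42°
PM = 180° + (-90.42°) = 89.58°

89.6°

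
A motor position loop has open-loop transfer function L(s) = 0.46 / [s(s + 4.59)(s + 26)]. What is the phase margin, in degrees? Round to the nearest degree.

Gain crossover: |L(jω)| = 1 at ω ≈ 0.00385 rad s⁻¹.
∠L(j0.00385) = −90° − arctan(0.00385/4.59) − arctan(0.00385/26) ≈ -90.06°
PM = 180° + (-90.06°) = 89.94°

90°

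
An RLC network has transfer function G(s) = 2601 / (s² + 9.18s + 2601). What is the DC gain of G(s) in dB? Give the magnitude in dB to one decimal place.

G(0) = 2601 / 2601 = 1
20 log₁₀(1) = 0.00 dB

0.0 dB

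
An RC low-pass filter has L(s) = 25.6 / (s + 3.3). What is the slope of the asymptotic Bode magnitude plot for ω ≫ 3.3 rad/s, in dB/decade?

With 0 zeros and 1 pole, the high-frequency asymptotic slope is 20 × (0 − 1) = -20 dB/decade.

-20 dB/decade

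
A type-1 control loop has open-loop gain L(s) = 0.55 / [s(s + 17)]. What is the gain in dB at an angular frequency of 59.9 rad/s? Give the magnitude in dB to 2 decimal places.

-76.63 dB

|j59.9 + 17| = √(59.9² + 17²) = 62.27
|j59.9| = 59.9
|L(j59.9)| = 0.55 / (62.27 × 59.9) = 0.00014746
20 log₁₀(0.00014746) = -76.626 dB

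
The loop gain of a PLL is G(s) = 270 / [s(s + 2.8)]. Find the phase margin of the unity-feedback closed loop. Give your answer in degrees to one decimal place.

Gain crossover: |G(jω)| = 1 at ω ≈ 16.3 rad s⁻¹.
∠G(j16.3) = −90° − arctan(16.3/2.8) ≈ -170.26°
PM = 180° + (-170.26°) = 9.74°

9.7°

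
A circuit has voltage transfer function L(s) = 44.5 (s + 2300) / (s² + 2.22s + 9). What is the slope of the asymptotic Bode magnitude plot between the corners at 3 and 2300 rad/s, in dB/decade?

In this band the factors already past their corner are: complex pole pair at ωₙ ≈ 3; net slope = -40 dB/decade.

-40 dB/decade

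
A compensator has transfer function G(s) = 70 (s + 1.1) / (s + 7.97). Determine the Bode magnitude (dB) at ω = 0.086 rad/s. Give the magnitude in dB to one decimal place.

|j0.086 + 1.1| = √(0.086² + 1.1²) = 1.103
|j0.086 + 7.97| = √(0.086² + 7.97²) = 7.97
|G(j0.086)| = 70 × 1.103 / 7.97 = 9.6901
20 log₁₀(9.6901) = 19.73 dB

19.7 dB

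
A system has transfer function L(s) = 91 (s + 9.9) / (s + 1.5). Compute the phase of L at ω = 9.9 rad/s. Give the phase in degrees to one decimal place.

∠(j9.9 + 9.9) = arctan(9.9/9.9) = 45.00°
∠(j9.9 + 1.5) = arctan(9.9/1.5) = 81.38°
∠L(j9.9) = 45.00° − 81.38° = -36.38°

-36.4°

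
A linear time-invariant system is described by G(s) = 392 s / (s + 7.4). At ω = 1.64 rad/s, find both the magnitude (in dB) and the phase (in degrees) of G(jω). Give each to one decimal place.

|G| = 38.6 dB, ∠G = 77.5°

|j1.64| = 1.64
|j1.64 + 7.4| = √(1.64² + 7.4²) = 7.58
|G(j1.64)| = 392 × 1.64 / 7.58 = 84.818
20 log₁₀(84.818) = 38.57 dB
∠(j1.64) = 90.00°
∠(j1.64 + 7.4) = arctan(1.64/7.4) = 12.50°
∠G(j1.64) = 90.00° − 12.50° = 77.50°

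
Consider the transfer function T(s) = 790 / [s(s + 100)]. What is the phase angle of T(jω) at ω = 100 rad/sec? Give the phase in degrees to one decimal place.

-135.0°

∠(j100 + 100) = arctan(100/100) = 45.00°
∠(j100) = 90.00°
∠T(j100) = − (45.00° + 90.00°) = -135.00°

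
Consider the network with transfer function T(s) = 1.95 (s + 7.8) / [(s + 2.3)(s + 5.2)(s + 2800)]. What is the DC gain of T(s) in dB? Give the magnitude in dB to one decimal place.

-66.9 dB

T(0) = 1.95 × 7.8 / (2.3 × 5.2 × 2800) = 0.00045419
20 log₁₀(0.00045419) = -66.86 dB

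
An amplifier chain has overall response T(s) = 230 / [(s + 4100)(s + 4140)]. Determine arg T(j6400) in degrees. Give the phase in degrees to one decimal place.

-114.5 deg

∠(j6400 + 4100) = arctan(6400/4100) = 57.36°
∠(j6400 + 4140) = arctan(6400/4140) = 57.10°
∠T(j6400) = − (57.36° + 57.10°) = -114.46°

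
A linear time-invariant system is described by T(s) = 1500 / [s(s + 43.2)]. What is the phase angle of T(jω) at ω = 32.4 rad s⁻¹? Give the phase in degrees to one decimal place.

-126.9°

∠(j32.4 + 43.2) = arctan(32.4/43.2) = 36.87°
∠(j32.4) = 90.00°
∠T(j32.4) = − (36.87° + 90.00°) = -126.87°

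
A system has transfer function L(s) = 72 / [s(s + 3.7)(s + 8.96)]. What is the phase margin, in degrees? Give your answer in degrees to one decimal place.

51.0°

Gain crossover: |L(jω)| = 1 at ω ≈ 1.89 rad/sec.
∠L(j1.89) = −90° − arctan(1.89/3.7) − arctan(1.89/8.96) ≈ -129.01°
PM = 180° + (-129.01°) = 50.99°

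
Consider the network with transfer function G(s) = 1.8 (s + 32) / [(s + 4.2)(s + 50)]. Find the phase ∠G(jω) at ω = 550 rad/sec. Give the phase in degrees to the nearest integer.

∠(j550 + 32) = arctan(550/32) = 86.67°
∠(j550 + 4.2) = arctan(550/4.2) = 89.56°
∠(j550 + 50) = arctan(550/50) = 84.81°
∠G(j550) = 86.67° − (89.56° + 84.81°) = -87.70°

-88°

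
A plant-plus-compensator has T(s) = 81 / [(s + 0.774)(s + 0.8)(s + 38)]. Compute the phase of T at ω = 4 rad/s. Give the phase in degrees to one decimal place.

-163.7 deg

∠(j4 + 0.774) = arctan(4/0.774) = 79.05°
∠(j4 + 0.8) = arctan(4/0.8) = 78.69°
∠(j4 + 38) = arctan(4/38) = 6.01°
∠T(j4) = − (79.05° + 78.69° + 6.01°) = -163.75°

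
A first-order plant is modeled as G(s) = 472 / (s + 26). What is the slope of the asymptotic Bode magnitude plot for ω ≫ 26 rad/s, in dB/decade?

With 0 zeros and 1 pole, the high-frequency asymptotic slope is 20 × (0 − 1) = -20 dB/decade.

-20 dB/decade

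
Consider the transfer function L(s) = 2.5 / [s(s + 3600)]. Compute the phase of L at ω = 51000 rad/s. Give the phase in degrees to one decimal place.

∠(j51000 + 3600) = arctan(51000/3600) = 85.96°
∠(j51000) = 90.00°
∠L(j51000) = − (85.96° + 90.00°) = -175.96°

-176.0°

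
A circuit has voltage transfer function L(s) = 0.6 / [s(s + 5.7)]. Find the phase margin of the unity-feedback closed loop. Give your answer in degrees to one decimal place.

Gain crossover: |L(jω)| = 1 at ω ≈ 0.105 rad/sec.
∠L(j0.105) = −90° − arctan(0.105/5.7) ≈ -91.06°
PM = 180° + (-91.06°) = 88.94°

88.9 deg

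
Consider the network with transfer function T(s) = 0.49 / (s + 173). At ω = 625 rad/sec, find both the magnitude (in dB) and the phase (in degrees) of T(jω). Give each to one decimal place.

|j625 + 173| = √(625² + 173²) = 648.5
|T(j625)| = 0.49 / 648.5 = 0.00075559
20 log₁₀(0.00075559) = -62.43 dB
∠(j625 + 173) = arctan(625/173) = 74.53°
∠T(j625) = −74.53° = -74.53°

|T| = -62.4 dB, ∠T = -74.5°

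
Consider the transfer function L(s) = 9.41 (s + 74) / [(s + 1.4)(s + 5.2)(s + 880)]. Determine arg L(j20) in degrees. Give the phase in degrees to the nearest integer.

∠(j20 + 74) = arctan(20/74) = 15.12°
∠(j20 + 1.4) = arctan(20/1.4) = 86.00°
∠(j20 + 5.2) = arctan(20/5.2) = 75.43°
∠(j20 + 880) = arctan(20/880) = 1.30°
∠L(j20) = 15.12° − (86.00° + 75.43° + 1.30°) = -147.60°

-148 deg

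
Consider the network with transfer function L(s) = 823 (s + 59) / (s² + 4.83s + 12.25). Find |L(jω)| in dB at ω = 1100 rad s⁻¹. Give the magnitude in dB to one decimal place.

-2.5 dB

|j1100 + 59| = √(1100² + 59²) = 1102
|(j1100)² + 4.83(j1100) + 12.25| = |-1.21e+06 + j5313| = 1.21e+06
|L(j1100)| = 823 × 1102 / 1.21e+06 = 0.74926
20 log₁₀(0.74926) = -2.51 dB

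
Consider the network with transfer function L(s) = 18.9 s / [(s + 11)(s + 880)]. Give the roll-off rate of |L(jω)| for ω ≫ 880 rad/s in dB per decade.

-20 dB/decade

With 1 zero and 2 poles, the high-frequency asymptotic slope is 20 × (1 − 2) = -20 dB/decade.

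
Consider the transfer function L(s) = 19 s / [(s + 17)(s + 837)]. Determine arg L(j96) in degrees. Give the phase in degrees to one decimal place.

3.5°

∠(j96) = 90.00°
∠(j96 + 17) = arctan(96/17) = 79.96°
∠(j96 + 837) = arctan(96/837) = 6.54°
∠L(j96) = 90.00° − (79.96° + 6.54°) = 3.50°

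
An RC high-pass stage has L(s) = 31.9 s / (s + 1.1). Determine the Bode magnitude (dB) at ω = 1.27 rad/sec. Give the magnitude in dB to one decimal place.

27.6 dB

|j1.27| = 1.27
|j1.27 + 1.1| = √(1.27² + 1.1²) = 1.68
|L(j1.27)| = 31.9 × 1.27 / 1.68 = 24.113
20 log₁₀(24.113) = 27.64 dB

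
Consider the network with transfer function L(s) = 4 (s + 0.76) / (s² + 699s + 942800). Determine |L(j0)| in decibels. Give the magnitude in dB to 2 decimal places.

-109.83 dB

L(0) = 4 × 0.76 / 942800 = 3.2244e-06
20 log₁₀(3.2244e-06) = -109.831 dB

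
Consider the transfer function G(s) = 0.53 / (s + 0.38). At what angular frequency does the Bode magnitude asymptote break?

The single real pole at s = −0.38 gives a corner at ω = 0.38 rad/s.

0.38 rad/s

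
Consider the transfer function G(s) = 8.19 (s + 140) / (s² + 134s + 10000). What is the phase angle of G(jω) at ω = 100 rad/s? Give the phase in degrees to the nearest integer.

-54°

∠(j100 + 140) = arctan(100/140) = 35.54°
∠[(j100)² + 134(j100) + 10000] = ∠[0 + j13400] = 90.00°
∠G(j100) = 35.54° − 90.00° = -54.46°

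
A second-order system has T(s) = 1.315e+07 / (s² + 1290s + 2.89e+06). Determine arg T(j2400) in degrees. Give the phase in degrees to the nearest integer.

∠[(j2400)² + 1290(j2400) + 2.89e+06] = ∠[-2.87e+06 + j3.096e+06] = 132.83°
∠T(j2400) = −132.83° = -132.83°

-133°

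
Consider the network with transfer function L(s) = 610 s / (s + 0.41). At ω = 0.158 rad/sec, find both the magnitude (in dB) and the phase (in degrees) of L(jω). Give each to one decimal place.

|j0.158| = 0.158
|j0.158 + 0.41| = √(0.158² + 0.41²) = 0.4394
|L(j0.158)| = 610 × 0.158 / 0.4394 = 219.35
20 log₁₀(219.35) = 46.82 dB
∠(j0.158) = 90.00°
∠(j0.158 + 0.41) = arctan(0.158/0.41) = 21.07°
∠L(j0.158) = 90.00° − 21.07° = 68.93°

|L| = 46.8 dB, ∠L = 68.9 deg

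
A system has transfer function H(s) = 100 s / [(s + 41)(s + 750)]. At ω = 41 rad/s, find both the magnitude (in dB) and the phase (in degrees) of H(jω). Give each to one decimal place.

|H| = -20.5 dB, ∠H = 41.9°

|j41| = 41
|j41 + 41| = √(41² + 41²) = 57.98
|j41 + 750| = √(41² + 750²) = 751.1
|H(j41)| = 100 × 41 / (57.98 × 751.1) = 0.09414
20 log₁₀(0.09414) = -20.52 dB
∠(j41) = 90.00°
∠(j41 + 41) = arctan(41/41) = 45.00°
∠(j41 + 750) = arctan(41/750) = 3.13°
∠H(j41) = 90.00° − (45.00° + 3.13°) = 41.87°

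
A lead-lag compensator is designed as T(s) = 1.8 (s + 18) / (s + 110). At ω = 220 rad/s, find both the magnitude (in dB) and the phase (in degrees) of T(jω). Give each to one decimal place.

|j220 + 18| = √(220² + 18²) = 220.7
|j220 + 110| = √(220² + 110²) = 246
|T(j220)| = 1.8 × 220.7 / 246 = 1.6153
20 log₁₀(1.6153) = 4.17 dB
∠(j220 + 18) = arctan(220/18) = 85.32°
∠(j220 + 110) = arctan(220/110) = 63.43°
∠T(j220) = 85.32° − 63.43° = 21.89°

|T| = 4.2 dB, ∠T = 21.9 deg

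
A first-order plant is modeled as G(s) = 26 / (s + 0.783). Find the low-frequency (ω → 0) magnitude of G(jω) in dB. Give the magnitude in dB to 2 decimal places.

G(0) = 26 / 0.783 = 33.206
20 log₁₀(33.206) = 30.424 dB

30.42 dB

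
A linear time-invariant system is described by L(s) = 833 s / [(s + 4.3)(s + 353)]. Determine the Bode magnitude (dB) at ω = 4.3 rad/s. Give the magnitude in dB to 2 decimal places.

4.45 dB

|j4.3| = 4.3
|j4.3 + 4.3| = √(4.3² + 4.3²) = 6.081
|j4.3 + 353| = √(4.3² + 353²) = 353
|L(j4.3)| = 833 × 4.3 / (6.081 × 353) = 1.6685
20 log₁₀(1.6685) = 4.446 dB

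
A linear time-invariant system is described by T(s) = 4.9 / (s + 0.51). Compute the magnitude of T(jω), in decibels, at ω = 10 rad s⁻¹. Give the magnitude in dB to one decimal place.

|j10 + 0.51| = √(10² + 0.51²) = 10.01
|T(j10)| = 4.9 / 10.01 = 0.48936
20 log₁₀(0.48936) = -6.21 dB

-6.2 dB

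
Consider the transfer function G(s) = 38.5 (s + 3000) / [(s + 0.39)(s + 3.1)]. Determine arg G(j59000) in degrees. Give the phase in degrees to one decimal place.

-92.9°

∠(j59000 + 3000) = arctan(59000/3000) = 87.09°
∠(j59000 + 0.39) = arctan(59000/0.39) = 90.00°
∠(j59000 + 3.1) = arctan(59000/3.1) = 90.00°
∠G(j59000) = 87.09° − (90.00° + 90.00°) = -92.91°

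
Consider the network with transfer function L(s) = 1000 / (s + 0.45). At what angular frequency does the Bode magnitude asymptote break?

The single real pole at s = −0.45 gives a corner at ω = 0.45 rad/s.

0.45 rad/s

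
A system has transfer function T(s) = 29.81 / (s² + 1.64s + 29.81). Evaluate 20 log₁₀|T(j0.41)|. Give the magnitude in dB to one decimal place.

|(j0.41)² + 1.64(j0.41) + 29.81| = |29.642 + j0.6724| = 29.65
|T(j0.41)| = 29.81 / 29.65 = 1.0054
20 log₁₀(1.0054) = 0.05 dB

0.0 dB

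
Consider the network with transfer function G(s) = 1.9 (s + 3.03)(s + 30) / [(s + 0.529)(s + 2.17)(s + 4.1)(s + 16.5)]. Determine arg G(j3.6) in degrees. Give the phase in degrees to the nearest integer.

∠(j3.6 + 3.03) = arctan(3.6/3.03) = 49.91°
∠(j3.6 + 30) = arctan(3.6/30) = 6.84°
∠(j3.6 + 0.529) = arctan(3.6/0.529) = 81.64°
∠(j3.6 + 2.17) = arctan(3.6/2.17) = 58.92°
∠(j3.6 + 4.1) = arctan(3.6/4.1) = 41.28°
∠(j3.6 + 16.5) = arctan(3.6/16.5) = 12.31°
∠G(j3.6) = 49.91° + 6.84° − (81.64° + 58.92° + 41.28° + 12.31°) = -137.40°

-137°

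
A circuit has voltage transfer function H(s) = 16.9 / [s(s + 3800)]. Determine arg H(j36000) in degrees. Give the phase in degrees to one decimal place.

∠(j36000 + 3800) = arctan(36000/3800) = 83.97°
∠(j36000) = 90.00°
∠H(j36000) = − (83.97° + 90.00°) = -173.97°

-174.0°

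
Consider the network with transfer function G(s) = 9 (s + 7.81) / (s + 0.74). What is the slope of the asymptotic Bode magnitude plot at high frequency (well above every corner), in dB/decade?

0 dB/decade

With 1 zero and 1 pole, the high-frequency asymptotic slope is 20 × (1 − 1) = 0 dB/decade.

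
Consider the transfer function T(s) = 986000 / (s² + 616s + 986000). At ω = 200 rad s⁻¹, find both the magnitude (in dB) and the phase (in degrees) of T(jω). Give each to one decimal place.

|(j200)² + 616(j200) + 986000| = |9.46e+05 + j1.232e+05| = 9.54e+05
|T(j200)| = 986000 / 9.54e+05 = 1.0336
20 log₁₀(1.0336) = 0.29 dB
∠[(j200)² + 616(j200) + 986000] = ∠[9.46e+05 + j1.232e+05] = 7.42°
∠T(j200) = −7.42° = -7.42°

|T| = 0.3 dB, ∠T = -7.4°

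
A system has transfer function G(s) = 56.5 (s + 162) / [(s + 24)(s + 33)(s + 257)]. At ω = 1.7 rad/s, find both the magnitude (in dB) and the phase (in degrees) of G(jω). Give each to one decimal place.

|G| = -27.0 dB, ∠G = -6.8 deg

|j1.7 + 162| = √(1.7² + 162²) = 162
|j1.7 + 24| = √(1.7² + 24²) = 24.06
|j1.7 + 33| = √(1.7² + 33²) = 33.04
|j1.7 + 257| = √(1.7² + 257²) = 257
|G(j1.7)| = 56.5 × 162 / (24.06 × 33.04 × 257) = 0.044798
20 log₁₀(0.044798) = -26.97 dB
∠(j1.7 + 162) = arctan(1.7/162) = 0.60°
∠(j1.7 + 24) = arctan(1.7/24) = 4.05°
∠(j1.7 + 33) = arctan(1.7/33) = 2.95°
∠(j1.7 + 257) = arctan(1.7/257) = 0.38°
∠G(j1.7) = 0.60° − (4.05° + 2.95° + 0.38°) = -6.78°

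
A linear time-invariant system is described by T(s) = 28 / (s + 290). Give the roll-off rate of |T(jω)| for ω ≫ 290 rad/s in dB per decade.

-20 dB/decade

With 0 zeros and 1 pole, the high-frequency asymptotic slope is 20 × (0 − 1) = -20 dB/decade.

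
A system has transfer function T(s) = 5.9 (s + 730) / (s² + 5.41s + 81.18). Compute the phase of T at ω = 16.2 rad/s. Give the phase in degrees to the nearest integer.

-153°

∠(j16.2 + 730) = arctan(16.2/730) = 1.27°
∠[(j16.2)² + 5.41(j16.2) + 81.18] = ∠[-181.26 + j87.642] = 154.20°
∠T(j16.2) = 1.27° − 154.20° = -152.92°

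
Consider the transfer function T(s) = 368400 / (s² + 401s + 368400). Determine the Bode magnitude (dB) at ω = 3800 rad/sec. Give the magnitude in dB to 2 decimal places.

-31.69 dB

|(j3800)² + 401(j3800) + 368400| = |-1.4072e+07 + j1.5238e+06| = 1.415e+07
|T(j3800)| = 368400 / 1.415e+07 = 0.026028
20 log₁₀(0.026028) = -31.691 dB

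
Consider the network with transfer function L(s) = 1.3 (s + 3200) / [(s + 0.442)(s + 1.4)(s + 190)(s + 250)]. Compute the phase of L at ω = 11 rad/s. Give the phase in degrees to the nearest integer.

∠(j11 + 3200) = arctan(11/3200) = 0.20°
∠(j11 + 0.442) = arctan(11/0.442) = 87.70°
∠(j11 + 1.4) = arctan(11/1.4) = 82.75°
∠(j11 + 190) = arctan(11/190) = 3.31°
∠(j11 + 250) = arctan(11/250) = 2.52°
∠L(j11) = 0.20° − (87.70° + 82.75° + 3.31° + 2.52°) = -176.08°

-176°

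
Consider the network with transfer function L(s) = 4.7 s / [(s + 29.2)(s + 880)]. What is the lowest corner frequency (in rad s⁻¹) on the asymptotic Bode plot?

29.2 rad s⁻¹

Break frequencies occur at each pole and zero magnitude: 29.2 rad s⁻¹, 880 rad s⁻¹.
The lowest is 29.2 rad s⁻¹.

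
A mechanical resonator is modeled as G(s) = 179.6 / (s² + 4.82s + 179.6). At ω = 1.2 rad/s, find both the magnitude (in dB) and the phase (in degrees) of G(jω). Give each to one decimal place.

|(j1.2)² + 4.82(j1.2) + 179.6| = |178.16 + j5.784| = 178.3
|G(j1.2)| = 179.6 / 178.3 = 1.0076
20 log₁₀(1.0076) = 0.07 dB
∠[(j1.2)² + 4.82(j1.2) + 179.6] = ∠[178.16 + j5.784] = 1.86°
∠G(j1.2) = −1.86° = -1.86°

|G| = 0.1 dB, ∠G = -1.9°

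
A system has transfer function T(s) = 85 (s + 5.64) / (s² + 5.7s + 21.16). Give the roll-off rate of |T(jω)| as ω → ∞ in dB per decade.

-20 dB/decade

With 1 zero and 2 poles, the high-frequency asymptotic slope is 20 × (1 − 2) = -20 dB/decade.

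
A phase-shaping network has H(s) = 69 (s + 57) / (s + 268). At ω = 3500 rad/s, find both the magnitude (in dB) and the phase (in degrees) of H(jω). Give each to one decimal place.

|j3500 + 57| = √(3500² + 57²) = 3500
|j3500 + 268| = √(3500² + 268²) = 3510
|H(j3500)| = 69 × 3500 / 3510 = 68.808
20 log₁₀(68.808) = 36.75 dB
∠(j3500 + 57) = arctan(3500/57) = 89.07°
∠(j3500 + 268) = arctan(3500/268) = 85.62°
∠H(j3500) = 89.07° − 85.62° = 3.45°

|H| = 36.8 dB, ∠H = 3.4°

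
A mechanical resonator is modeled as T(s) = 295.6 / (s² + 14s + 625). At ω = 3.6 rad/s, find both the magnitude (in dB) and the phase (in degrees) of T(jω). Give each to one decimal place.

|T| = -6.4 dB, ∠T = -4.7 deg

|(j3.6)² + 14(j3.6) + 625| = |612.04 + j50.4| = 614.1
|T(j3.6)| = 295.6 / 614.1 = 0.48135
20 log₁₀(0.48135) = -6.35 dB
∠[(j3.6)² + 14(j3.6) + 625] = ∠[612.04 + j50.4] = 4.71°
∠T(j3.6) = −4.71° = -4.71°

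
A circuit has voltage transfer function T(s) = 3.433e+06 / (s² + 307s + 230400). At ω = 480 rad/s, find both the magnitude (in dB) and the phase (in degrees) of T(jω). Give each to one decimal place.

|(j480)² + 307(j480) + 230400| = |0 + j1.4736e+05| = 1.474e+05
|T(j480)| = 3.433e+06 / 1.474e+05 = 23.297
20 log₁₀(23.297) = 27.35 dB
∠[(j480)² + 307(j480) + 230400] = ∠[0 + j1.4736e+05] = 90.00°
∠T(j480) = −90.00° = -90.00°

|T| = 27.3 dB, ∠T = -90.0°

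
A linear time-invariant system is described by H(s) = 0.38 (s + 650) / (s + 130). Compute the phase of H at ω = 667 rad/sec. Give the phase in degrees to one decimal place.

-33.2°

∠(j667 + 650) = arctan(667/650) = 45.74°
∠(j667 + 130) = arctan(667/130) = 78.97°
∠H(j667) = 45.74° − 78.97° = -33.23°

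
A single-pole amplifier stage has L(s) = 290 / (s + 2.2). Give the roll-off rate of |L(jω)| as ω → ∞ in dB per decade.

-20 dB/decade

With 0 zeros and 1 pole, the high-frequency asymptotic slope is 20 × (0 − 1) = -20 dB/decade.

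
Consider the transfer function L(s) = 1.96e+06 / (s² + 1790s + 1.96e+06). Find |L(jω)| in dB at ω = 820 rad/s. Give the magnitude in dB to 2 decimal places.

0.03 dB

|(j820)² + 1790(j820) + 1.96e+06| = |1.2876e+06 + j1.4678e+06| = 1.953e+06
|L(j820)| = 1.96e+06 / 1.953e+06 = 1.0038
20 log₁₀(1.0038) = 0.033 dB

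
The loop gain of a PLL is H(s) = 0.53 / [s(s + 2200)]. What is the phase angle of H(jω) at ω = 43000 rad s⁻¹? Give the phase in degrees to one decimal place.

∠(j43000 + 2200) = arctan(43000/2200) = 87.07°
∠(j43000) = 90.00°
∠H(j43000) = − (87.07° + 90.00°) = -177.07°

-177.1 deg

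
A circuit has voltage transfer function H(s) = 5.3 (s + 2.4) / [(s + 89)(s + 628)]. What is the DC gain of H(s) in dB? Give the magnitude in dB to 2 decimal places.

H(0) = 5.3 × 2.4 / (89 × 628) = 0.00022758
20 log₁₀(0.00022758) = -72.857 dB

-72.86 dB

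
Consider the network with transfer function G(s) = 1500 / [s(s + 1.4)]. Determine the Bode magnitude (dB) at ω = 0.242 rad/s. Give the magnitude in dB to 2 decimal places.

72.80 dB

|j0.242 + 1.4| = √(0.242² + 1.4²) = 1.421
|j0.242| = 0.242
|G(j0.242)| = 1500 / (1.421 × 0.242) = 4362.7
20 log₁₀(4362.7) = 72.795 dB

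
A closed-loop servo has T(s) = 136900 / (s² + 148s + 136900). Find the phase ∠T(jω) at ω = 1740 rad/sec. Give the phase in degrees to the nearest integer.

-175 deg

∠[(j1740)² + 148(j1740) + 136900] = ∠[-2.8907e+06 + j2.5752e+05] = 174.91°
∠T(j1740) = −174.91° = -174.91°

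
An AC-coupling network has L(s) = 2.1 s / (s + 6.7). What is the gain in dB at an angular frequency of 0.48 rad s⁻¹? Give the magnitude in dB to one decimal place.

-16.5 dB

|j0.48| = 0.48
|j0.48 + 6.7| = √(0.48² + 6.7²) = 6.717
|L(j0.48)| = 2.1 × 0.48 / 6.717 = 0.15006
20 log₁₀(0.15006) = -16.47 dB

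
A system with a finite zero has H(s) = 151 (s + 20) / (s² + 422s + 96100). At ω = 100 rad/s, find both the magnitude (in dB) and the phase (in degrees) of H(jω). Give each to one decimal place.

|j100 + 20| = √(100² + 20²) = 102
|(j100)² + 422(j100) + 96100| = |86100 + j42200| = 9.589e+04
|H(j100)| = 151 × 102 / 9.589e+04 = 0.1606
20 log₁₀(0.1606) = -15.89 dB
∠(j100 + 20) = arctan(100/20) = 78.69°
∠[(j100)² + 422(j100) + 96100] = ∠[86100 + j42200] = 26.11°
∠H(j100) = 78.69° − 26.11° = 52.58°

|H| = -15.9 dB, ∠H = 52.6°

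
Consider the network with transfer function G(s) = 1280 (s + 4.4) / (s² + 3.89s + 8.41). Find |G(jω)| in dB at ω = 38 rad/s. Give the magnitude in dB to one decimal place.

|j38 + 4.4| = √(38² + 4.4²) = 38.25
|(j38)² + 3.89(j38) + 8.41| = |-1435.6 + j147.82| = 1443
|G(j38)| = 1280 × 38.25 / 1443 = 33.929
20 log₁₀(33.929) = 30.61 dB

30.6 dB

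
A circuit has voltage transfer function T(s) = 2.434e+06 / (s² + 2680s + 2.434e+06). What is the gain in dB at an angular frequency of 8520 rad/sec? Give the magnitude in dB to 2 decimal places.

|(j8520)² + 2680(j8520) + 2.434e+06| = |-7.0156e+07 + j2.2834e+07| = 7.378e+07
|T(j8520)| = 2.434e+06 / 7.378e+07 = 0.032991
20 log₁₀(0.032991) = -29.632 dB

-29.63 dB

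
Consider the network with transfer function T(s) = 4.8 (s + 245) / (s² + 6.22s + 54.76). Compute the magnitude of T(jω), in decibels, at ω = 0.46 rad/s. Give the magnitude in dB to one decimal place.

26.7 dB

|j0.46 + 245| = √(0.46² + 245²) = 245
|(j0.46)² + 6.22(j0.46) + 54.76| = |54.548 + j2.8612| = 54.62
|T(j0.46)| = 4.8 × 245 / 54.62 = 21.529
20 log₁₀(21.529) = 26.66 dB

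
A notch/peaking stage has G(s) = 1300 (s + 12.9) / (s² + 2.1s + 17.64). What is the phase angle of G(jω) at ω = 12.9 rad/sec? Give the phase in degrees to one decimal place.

∠(j12.9 + 12.9) = arctan(12.9/12.9) = 45.00°
∠[(j12.9)² + 2.1(j12.9) + 17.64] = ∠[-148.77 + j27.09] = 169.68°
∠G(j12.9) = 45.00° − 169.68° = -124.68°

-124.7°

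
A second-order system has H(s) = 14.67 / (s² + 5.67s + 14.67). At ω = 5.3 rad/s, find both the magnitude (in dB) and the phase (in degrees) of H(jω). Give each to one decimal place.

|(j5.3)² + 5.67(j5.3) + 14.67| = |-13.42 + j30.051| = 32.91
|H(j5.3)| = 14.67 / 32.91 = 0.44574
20 log₁₀(0.44574) = -7.02 dB
∠[(j5.3)² + 5.67(j5.3) + 14.67] = ∠[-13.42 + j30.051] = 114.06°
∠H(j5.3) = −114.06° = -114.06°

|H| = -7.0 dB, ∠H = -114.1°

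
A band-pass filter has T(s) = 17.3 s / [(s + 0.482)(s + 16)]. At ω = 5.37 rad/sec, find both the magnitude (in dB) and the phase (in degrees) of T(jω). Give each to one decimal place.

|T| = 0.2 dB, ∠T = -13.4°

|j5.37| = 5.37
|j5.37 + 0.482| = √(5.37² + 0.482²) = 5.392
|j5.37 + 16| = √(5.37² + 16²) = 16.88
|T(j5.37)| = 17.3 × 5.37 / (5.392 × 16.88) = 1.021
20 log₁₀(1.021) = 0.18 dB
∠(j5.37) = 90.00°
∠(j5.37 + 0.482) = arctan(5.37/0.482) = 84.87°
∠(j5.37 + 16) = arctan(5.37/16) = 18.55°
∠T(j5.37) = 90.00° − (84.87° + 18.55°) = -13.42°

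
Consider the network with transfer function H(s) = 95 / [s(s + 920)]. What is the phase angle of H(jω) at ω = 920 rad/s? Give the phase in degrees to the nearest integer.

-135°

∠(j920 + 920) = arctan(920/920) = 45.00°
∠(j920) = 90.00°
∠H(j920) = − (45.00° + 90.00°) = -135.00°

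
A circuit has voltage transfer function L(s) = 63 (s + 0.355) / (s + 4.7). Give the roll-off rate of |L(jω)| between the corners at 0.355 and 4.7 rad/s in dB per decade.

20 dB/decade

In this band the factors already past their corner are: zero at 0.355; net slope = 20 dB/decade.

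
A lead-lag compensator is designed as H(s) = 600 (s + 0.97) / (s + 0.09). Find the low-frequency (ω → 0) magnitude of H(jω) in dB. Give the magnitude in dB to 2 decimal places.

76.21 dB

H(0) = 600 × 0.97 / 0.09 = 6466.7
20 log₁₀(6466.7) = 76.214 dB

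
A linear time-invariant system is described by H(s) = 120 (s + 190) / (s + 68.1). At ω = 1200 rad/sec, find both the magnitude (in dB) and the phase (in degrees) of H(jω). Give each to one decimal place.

|j1200 + 190| = √(1200² + 190²) = 1215
|j1200 + 68.1| = √(1200² + 68.1²) = 1202
|H(j1200)| = 120 × 1215 / 1202 = 121.3
20 log₁₀(121.3) = 41.68 dB
∠(j1200 + 190) = arctan(1200/190) = 81.00°
∠(j1200 + 68.1) = arctan(1200/68.1) = 86.75°
∠H(j1200) = 81.00° − 86.75° = -5.75°

|H| = 41.7 dB, ∠H = -5.7°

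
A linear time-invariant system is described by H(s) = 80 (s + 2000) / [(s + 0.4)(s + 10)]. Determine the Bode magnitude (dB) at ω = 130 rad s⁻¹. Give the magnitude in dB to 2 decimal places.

19.52 dB

|j130 + 2000| = √(130² + 2000²) = 2004
|j130 + 0.4| = √(130² + 0.4²) = 130
|j130 + 10| = √(130² + 10²) = 130.4
|H(j130)| = 80 × 2004 / (130 × 130.4) = 9.4594
20 log₁₀(9.4594) = 19.517 dB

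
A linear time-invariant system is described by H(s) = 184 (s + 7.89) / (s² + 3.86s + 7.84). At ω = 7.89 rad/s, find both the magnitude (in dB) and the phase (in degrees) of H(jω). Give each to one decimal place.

|j7.89 + 7.89| = √(7.89² + 7.89²) = 11.16
|(j7.89)² + 3.86(j7.89) + 7.84| = |-54.412 + j30.455| = 62.36
|H(j7.89)| = 184 × 11.16 / 62.36 = 32.926
20 log₁₀(32.926) = 30.35 dB
∠(j7.89 + 7.89) = arctan(7.89/7.89) = 45.00°
∠[(j7.89)² + 3.86(j7.89) + 7.84] = ∠[-54.412 + j30.455] = 150.76°
∠H(j7.89) = 45.00° − 150.76° = -105.76°

|H| = 30.4 dB, ∠H = -105.8 deg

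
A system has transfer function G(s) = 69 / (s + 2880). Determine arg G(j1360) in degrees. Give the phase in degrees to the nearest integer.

∠(j1360 + 2880) = arctan(1360/2880) = 25.28°
∠G(j1360) = −25.28° = -25.28°

-25°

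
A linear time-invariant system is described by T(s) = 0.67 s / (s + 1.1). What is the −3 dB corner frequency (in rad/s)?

1.1 rad/s

For a single-pole high-pass, the −3 dB point is at the pole: ω = 1.1 rad/s.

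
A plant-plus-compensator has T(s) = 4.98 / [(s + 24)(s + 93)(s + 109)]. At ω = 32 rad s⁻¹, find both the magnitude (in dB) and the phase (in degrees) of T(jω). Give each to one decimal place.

|T| = -99.1 dB, ∠T = -88.5 deg

|j32 + 24| = √(32² + 24²) = 40
|j32 + 93| = √(32² + 93²) = 98.35
|j32 + 109| = √(32² + 109²) = 113.6
|T(j32)| = 4.98 / (40 × 98.35 × 113.6) = 1.1143e-05
20 log₁₀(1.1143e-05) = -99.06 dB
∠(j32 + 24) = arctan(32/24) = 53.13°
∠(j32 + 93) = arctan(32/93) = 18.99°
∠(j32 + 109) = arctan(32/109) = 16.36°
∠T(j32) = − (53.13° + 18.99° + 16.36°) = -88.48°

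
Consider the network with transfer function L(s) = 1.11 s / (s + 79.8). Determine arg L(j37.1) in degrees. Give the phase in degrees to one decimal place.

∠(j37.1) = 90.00°
∠(j37.1 + 79.8) = arctan(37.1/79.8) = 24.93°
∠L(j37.1) = 90.00° − 24.93° = 65.07°

65.1°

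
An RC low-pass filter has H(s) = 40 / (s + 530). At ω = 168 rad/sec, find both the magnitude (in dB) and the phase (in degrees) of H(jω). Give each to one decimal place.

|j168 + 530| = √(168² + 530²) = 556
|H(j168)| = 40 / 556 = 0.071944
20 log₁₀(0.071944) = -22.86 dB
∠(j168 + 530) = arctan(168/530) = 17.59°
∠H(j168) = −17.59° = -17.59°

|H| = -22.9 dB, ∠H = -17.6°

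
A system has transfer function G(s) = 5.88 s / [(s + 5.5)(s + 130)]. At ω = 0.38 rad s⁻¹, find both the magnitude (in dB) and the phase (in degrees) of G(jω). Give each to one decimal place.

|G| = -50.1 dB, ∠G = 85.9°

|j0.38| = 0.38
|j0.38 + 5.5| = √(0.38² + 5.5²) = 5.513
|j0.38 + 130| = √(0.38² + 130²) = 130
|G(j0.38)| = 5.88 × 0.38 / (5.513 × 130) = 0.0031176
20 log₁₀(0.0031176) = -50.12 dB
∠(j0.38) = 90.00°
∠(j0.38 + 5.5) = arctan(0.38/5.5) = 3.95°
∠(j0.38 + 130) = arctan(0.38/130) = 0.17°
∠G(j0.38) = 90.00° − (3.95° + 0.17°) = 85.88°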